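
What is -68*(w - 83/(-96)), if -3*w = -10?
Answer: -6851/24 ≈ -285.46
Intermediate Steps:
w = 10/3 (w = -1/3*(-10) = 10/3 ≈ 3.3333)
-68*(w - 83/(-96)) = -68*(10/3 - 83/(-96)) = -68*(10/3 - 83*(-1/96)) = -68*(10/3 + 83/96) = -68*403/96 = -6851/24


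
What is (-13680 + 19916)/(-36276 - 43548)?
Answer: -1559/19956 ≈ -0.078122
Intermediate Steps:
(-13680 + 19916)/(-36276 - 43548) = 6236/(-79824) = 6236*(-1/79824) = -1559/19956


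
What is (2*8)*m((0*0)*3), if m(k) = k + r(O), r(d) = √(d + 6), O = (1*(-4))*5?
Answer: 16*I*√14 ≈ 59.867*I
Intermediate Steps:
O = -20 (O = -4*5 = -20)
r(d) = √(6 + d)
m(k) = k + I*√14 (m(k) = k + √(6 - 20) = k + √(-14) = k + I*√14)
(2*8)*m((0*0)*3) = (2*8)*((0*0)*3 + I*√14) = 16*(0*3 + I*√14) = 16*(0 + I*√14) = 16*(I*√14) = 16*I*√14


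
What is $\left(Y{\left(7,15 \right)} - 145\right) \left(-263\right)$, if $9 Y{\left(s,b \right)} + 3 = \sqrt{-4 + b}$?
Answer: $\frac{114668}{3} - \frac{263 \sqrt{11}}{9} \approx 38126.0$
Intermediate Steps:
$Y{\left(s,b \right)} = - \frac{1}{3} + \frac{\sqrt{-4 + b}}{9}$
$\left(Y{\left(7,15 \right)} - 145\right) \left(-263\right) = \left(\left(- \frac{1}{3} + \frac{\sqrt{-4 + 15}}{9}\right) - 145\right) \left(-263\right) = \left(\left(- \frac{1}{3} + \frac{\sqrt{11}}{9}\right) - 145\right) \left(-263\right) = \left(- \frac{436}{3} + \frac{\sqrt{11}}{9}\right) \left(-263\right) = \frac{114668}{3} - \frac{263 \sqrt{11}}{9}$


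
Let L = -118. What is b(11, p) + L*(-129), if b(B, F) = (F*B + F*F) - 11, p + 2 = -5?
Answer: 15183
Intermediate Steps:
p = -7 (p = -2 - 5 = -7)
b(B, F) = -11 + F**2 + B*F (b(B, F) = (B*F + F**2) - 11 = (F**2 + B*F) - 11 = -11 + F**2 + B*F)
b(11, p) + L*(-129) = (-11 + (-7)**2 + 11*(-7)) - 118*(-129) = (-11 + 49 - 77) + 15222 = -39 + 15222 = 15183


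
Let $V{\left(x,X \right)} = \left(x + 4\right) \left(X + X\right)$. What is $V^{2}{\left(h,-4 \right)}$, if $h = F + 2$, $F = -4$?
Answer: $256$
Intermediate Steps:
$h = -2$ ($h = -4 + 2 = -2$)
$V{\left(x,X \right)} = 2 X \left(4 + x\right)$ ($V{\left(x,X \right)} = \left(4 + x\right) 2 X = 2 X \left(4 + x\right)$)
$V^{2}{\left(h,-4 \right)} = \left(2 \left(-4\right) \left(4 - 2\right)\right)^{2} = \left(2 \left(-4\right) 2\right)^{2} = \left(-16\right)^{2} = 256$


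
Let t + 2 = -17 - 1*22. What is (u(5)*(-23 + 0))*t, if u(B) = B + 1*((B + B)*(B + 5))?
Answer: 99015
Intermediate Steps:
t = -41 (t = -2 + (-17 - 1*22) = -2 + (-17 - 22) = -2 - 39 = -41)
u(B) = B + 2*B*(5 + B) (u(B) = B + 1*((2*B)*(5 + B)) = B + 1*(2*B*(5 + B)) = B + 2*B*(5 + B))
(u(5)*(-23 + 0))*t = ((5*(11 + 2*5))*(-23 + 0))*(-41) = ((5*(11 + 10))*(-23))*(-41) = ((5*21)*(-23))*(-41) = (105*(-23))*(-41) = -2415*(-41) = 99015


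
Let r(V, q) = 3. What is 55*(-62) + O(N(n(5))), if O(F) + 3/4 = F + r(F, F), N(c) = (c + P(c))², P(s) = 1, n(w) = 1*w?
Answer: -13487/4 ≈ -3371.8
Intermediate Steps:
n(w) = w
N(c) = (1 + c)² (N(c) = (c + 1)² = (1 + c)²)
O(F) = 9/4 + F (O(F) = -¾ + (F + 3) = -¾ + (3 + F) = 9/4 + F)
55*(-62) + O(N(n(5))) = 55*(-62) + (9/4 + (1 + 5)²) = -3410 + (9/4 + 6²) = -3410 + (9/4 + 36) = -3410 + 153/4 = -13487/4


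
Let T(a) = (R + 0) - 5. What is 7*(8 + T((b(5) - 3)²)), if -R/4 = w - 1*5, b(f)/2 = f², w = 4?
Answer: 49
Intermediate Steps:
b(f) = 2*f²
R = 4 (R = -4*(4 - 1*5) = -4*(4 - 5) = -4*(-1) = 4)
T(a) = -1 (T(a) = (4 + 0) - 5 = 4 - 5 = -1)
7*(8 + T((b(5) - 3)²)) = 7*(8 - 1) = 7*7 = 49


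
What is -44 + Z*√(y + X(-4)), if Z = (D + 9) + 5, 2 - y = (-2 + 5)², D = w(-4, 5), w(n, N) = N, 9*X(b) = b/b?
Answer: -44 + 19*I*√62/3 ≈ -44.0 + 49.869*I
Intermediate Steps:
X(b) = ⅑ (X(b) = (b/b)/9 = (⅑)*1 = ⅑)
D = 5
y = -7 (y = 2 - (-2 + 5)² = 2 - 1*3² = 2 - 1*9 = 2 - 9 = -7)
Z = 19 (Z = (5 + 9) + 5 = 14 + 5 = 19)
-44 + Z*√(y + X(-4)) = -44 + 19*√(-7 + ⅑) = -44 + 19*√(-62/9) = -44 + 19*(I*√62/3) = -44 + 19*I*√62/3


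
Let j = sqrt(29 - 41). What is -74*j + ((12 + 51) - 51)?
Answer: 12 - 148*I*sqrt(3) ≈ 12.0 - 256.34*I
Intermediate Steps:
j = 2*I*sqrt(3) (j = sqrt(-12) = 2*I*sqrt(3) ≈ 3.4641*I)
-74*j + ((12 + 51) - 51) = -148*I*sqrt(3) + ((12 + 51) - 51) = -148*I*sqrt(3) + (63 - 51) = -148*I*sqrt(3) + 12 = 12 - 148*I*sqrt(3)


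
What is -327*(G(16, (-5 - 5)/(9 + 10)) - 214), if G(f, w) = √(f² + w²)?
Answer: 69978 - 654*√23129/19 ≈ 64743.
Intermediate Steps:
-327*(G(16, (-5 - 5)/(9 + 10)) - 214) = -327*(√(16² + ((-5 - 5)/(9 + 10))²) - 214) = -327*(√(256 + (-10/19)²) - 214) = -327*(√(256 + 100/361) - 214) = -327*(√(92516/361) - 214) = -327*(2*√23129/19 - 214) = -327*(-214 + 2*√23129/19) = 69978 - 654*√23129/19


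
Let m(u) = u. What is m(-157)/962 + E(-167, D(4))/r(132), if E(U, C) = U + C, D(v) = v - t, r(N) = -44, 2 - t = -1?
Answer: 19098/5291 ≈ 3.6095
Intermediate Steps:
t = 3 (t = 2 - 1*(-1) = 2 + 1 = 3)
D(v) = -3 + v (D(v) = v - 1*3 = v - 3 = -3 + v)
E(U, C) = C + U
m(-157)/962 + E(-167, D(4))/r(132) = -157/962 + ((-3 + 4) - 167)/(-44) = -157*1/962 + (1 - 167)*(-1/44) = -157/962 - 166*(-1/44) = -157/962 + 83/22 = 19098/5291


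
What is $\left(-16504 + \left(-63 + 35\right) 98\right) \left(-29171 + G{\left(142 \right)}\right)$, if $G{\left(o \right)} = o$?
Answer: $558750192$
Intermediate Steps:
$\left(-16504 + \left(-63 + 35\right) 98\right) \left(-29171 + G{\left(142 \right)}\right) = \left(-16504 + \left(-63 + 35\right) 98\right) \left(-29171 + 142\right) = \left(-16504 - 2744\right) \left(-29029\right) = \left(-19248\right) \left(-29029\right) = 558750192$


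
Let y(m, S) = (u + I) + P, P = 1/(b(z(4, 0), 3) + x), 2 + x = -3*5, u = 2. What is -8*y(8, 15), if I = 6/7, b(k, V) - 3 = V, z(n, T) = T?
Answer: -1704/77 ≈ -22.130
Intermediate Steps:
b(k, V) = 3 + V
x = -17 (x = -2 - 3*5 = -2 - 15 = -17)
I = 6/7 (I = 6*(⅐) = 6/7 ≈ 0.85714)
P = -1/11 (P = 1/((3 + 3) - 17) = 1/(6 - 17) = 1/(-11) = -1/11 ≈ -0.090909)
y(m, S) = 213/77 (y(m, S) = (2 + 6/7) - 1/11 = 20/7 - 1/11 = 213/77)
-8*y(8, 15) = -8*213/77 = -1704/77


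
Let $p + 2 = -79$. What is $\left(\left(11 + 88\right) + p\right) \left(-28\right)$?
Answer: $-504$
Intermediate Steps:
$p = -81$ ($p = -2 - 79 = -81$)
$\left(\left(11 + 88\right) + p\right) \left(-28\right) = \left(\left(11 + 88\right) - 81\right) \left(-28\right) = \left(99 - 81\right) \left(-28\right) = 18 \left(-28\right) = -504$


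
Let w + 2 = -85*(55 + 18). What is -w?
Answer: 6207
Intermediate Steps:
w = -6207 (w = -2 - 85*(55 + 18) = -2 - 85*73 = -2 - 6205 = -6207)
-w = -1*(-6207) = 6207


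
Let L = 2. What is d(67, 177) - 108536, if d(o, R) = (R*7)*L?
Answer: -106058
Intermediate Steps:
d(o, R) = 14*R (d(o, R) = (R*7)*2 = (7*R)*2 = 14*R)
d(67, 177) - 108536 = 14*177 - 108536 = 2478 - 108536 = -106058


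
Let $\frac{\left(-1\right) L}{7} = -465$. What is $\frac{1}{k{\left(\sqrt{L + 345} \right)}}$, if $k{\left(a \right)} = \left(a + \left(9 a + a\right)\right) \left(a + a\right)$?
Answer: $\frac{1}{79200} \approx 1.2626 \cdot 10^{-5}$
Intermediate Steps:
$L = 3255$ ($L = \left(-7\right) \left(-465\right) = 3255$)
$k{\left(a \right)} = 22 a^{2}$ ($k{\left(a \right)} = \left(a + 10 a\right) 2 a = 11 a 2 a = 22 a^{2}$)
$\frac{1}{k{\left(\sqrt{L + 345} \right)}} = \frac{1}{22 \left(\sqrt{3255 + 345}\right)^{2}} = \frac{1}{22 \left(\sqrt{3600}\right)^{2}} = \frac{1}{22 \cdot 60^{2}} = \frac{1}{22 \cdot 3600} = \frac{1}{79200}$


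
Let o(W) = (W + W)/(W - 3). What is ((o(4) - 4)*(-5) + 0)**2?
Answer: 400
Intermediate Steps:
o(W) = 2*W/(-3 + W) (o(W) = (2*W)/(-3 + W) = 2*W/(-3 + W))
((o(4) - 4)*(-5) + 0)**2 = ((2*4/(-3 + 4) - 4)*(-5) + 0)**2 = ((2*4/1 - 4)*(-5) + 0)**2 = ((2*4*1 - 4)*(-5) + 0)**2 = ((8 - 4)*(-5) + 0)**2 = (4*(-5) + 0)**2 = (-20 + 0)**2 = (-20)**2 = 400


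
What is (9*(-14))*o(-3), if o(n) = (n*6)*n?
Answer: -6804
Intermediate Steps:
o(n) = 6*n**2 (o(n) = (6*n)*n = 6*n**2)
(9*(-14))*o(-3) = (9*(-14))*(6*(-3)**2) = -756*9 = -126*54 = -6804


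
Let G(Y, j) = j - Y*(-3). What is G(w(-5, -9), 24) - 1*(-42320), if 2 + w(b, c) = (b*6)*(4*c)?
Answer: 45578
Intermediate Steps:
w(b, c) = -2 + 24*b*c (w(b, c) = -2 + (b*6)*(4*c) = -2 + (6*b)*(4*c) = -2 + 24*b*c)
G(Y, j) = j + 3*Y (G(Y, j) = j - (-3)*Y = j + 3*Y)
G(w(-5, -9), 24) - 1*(-42320) = (24 + 3*(-2 + 24*(-5)*(-9))) - 1*(-42320) = (24 + 3*(-2 + 1080)) + 42320 = (24 + 3*1078) + 42320 = (24 + 3234) + 42320 = 3258 + 42320 = 45578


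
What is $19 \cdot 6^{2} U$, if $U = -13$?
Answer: $-8892$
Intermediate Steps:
$19 \cdot 6^{2} U = 19 \cdot 6^{2} \left(-13\right) = 19 \cdot 36 \left(-13\right) = 684 \left(-13\right) = -8892$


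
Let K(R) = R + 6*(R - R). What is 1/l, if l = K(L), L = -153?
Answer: -1/153 ≈ -0.0065359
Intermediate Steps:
K(R) = R (K(R) = R + 6*0 = R + 0 = R)
l = -153
1/l = 1/(-153) = -1/153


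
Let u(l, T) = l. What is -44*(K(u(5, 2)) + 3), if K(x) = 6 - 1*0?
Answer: -396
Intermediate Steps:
K(x) = 6 (K(x) = 6 + 0 = 6)
-44*(K(u(5, 2)) + 3) = -44*(6 + 3) = -44*9 = -396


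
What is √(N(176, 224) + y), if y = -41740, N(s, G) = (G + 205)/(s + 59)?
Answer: I*√2304990685/235 ≈ 204.3*I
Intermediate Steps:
N(s, G) = (205 + G)/(59 + s)
√(N(176, 224) + y) = √((205 + 224)/(59 + 176) - 41740) = √(429/235 - 41740) = √(-9808471/235) = I*√2304990685/235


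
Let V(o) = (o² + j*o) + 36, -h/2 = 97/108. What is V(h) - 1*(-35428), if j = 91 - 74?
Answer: 103333387/2916 ≈ 35437.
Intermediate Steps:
h = -97/54 (h = -194/108 = -2*97/108 = -97/54 ≈ -1.7963)
j = 17
V(o) = 36 + o² + 17*o (V(o) = (o² + 17*o) + 36 = 36 + o² + 17*o)
V(h) - 1*(-35428) = (36 + (-97/54)² + 17*(-97/54)) - 1*(-35428) = (36 + 9409/2916 - 1649/54) + 35428 = 25339/2916 + 35428 = 103333387/2916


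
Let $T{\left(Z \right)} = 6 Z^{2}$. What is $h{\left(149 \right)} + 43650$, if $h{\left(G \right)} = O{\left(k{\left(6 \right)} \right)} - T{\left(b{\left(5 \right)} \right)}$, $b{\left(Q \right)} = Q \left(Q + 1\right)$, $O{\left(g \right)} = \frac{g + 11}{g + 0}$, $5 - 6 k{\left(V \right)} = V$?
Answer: $38185$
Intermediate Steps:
$k{\left(V \right)} = \frac{5}{6} - \frac{V}{6}$
$O{\left(g \right)} = \frac{11 + g}{g}$
$b{\left(Q \right)} = Q \left(1 + Q\right)$
$h{\left(G \right)} = -5465$ ($h{\left(G \right)} = \frac{11 + \left(\frac{5}{6} - 1\right)}{\frac{5}{6} - 1} - 6 \left(5 \left(1 + 5\right)\right)^{2} = \frac{11 + \left(\frac{5}{6} - 1\right)}{\frac{5}{6} - 1} - 6 \left(5 \cdot 6\right)^{2} = \frac{11 - \frac{1}{6}}{- \frac{1}{6}} - 6 \cdot 30^{2} = \left(-6\right) \frac{65}{6} - 6 \cdot 900 = -65 - 5400 = -5465$)
$h{\left(149 \right)} + 43650 = -5465 + 43650 = 38185$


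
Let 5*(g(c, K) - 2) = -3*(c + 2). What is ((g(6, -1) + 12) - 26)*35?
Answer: -588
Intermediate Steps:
g(c, K) = 4/5 - 3*c/5 (g(c, K) = 2 + (-3*(c + 2))/5 = 2 + (-3*(2 + c))/5 = 2 + (-6 - 3*c)/5 = 2 + (-6/5 - 3*c/5) = 4/5 - 3*c/5)
((g(6, -1) + 12) - 26)*35 = (((4/5 - 3/5*6) + 12) - 26)*35 = (((4/5 - 18/5) + 12) - 26)*35 = ((-14/5 + 12) - 26)*35 = (46/5 - 26)*35 = -84/5*35 = -588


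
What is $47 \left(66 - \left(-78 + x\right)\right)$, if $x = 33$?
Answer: $5217$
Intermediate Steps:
$47 \left(66 - \left(-78 + x\right)\right) = 47 \left(66 + \left(78 - 33\right)\right) = 47 \left(66 + 45\right) = 47 \cdot 111 = 5217$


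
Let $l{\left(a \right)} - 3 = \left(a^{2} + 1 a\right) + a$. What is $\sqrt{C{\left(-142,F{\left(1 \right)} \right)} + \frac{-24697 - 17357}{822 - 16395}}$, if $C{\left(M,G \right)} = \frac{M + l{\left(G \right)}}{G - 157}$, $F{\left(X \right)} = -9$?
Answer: $\frac{4 \sqrt{36642755091}}{430853} \approx 1.7772$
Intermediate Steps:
$l{\left(a \right)} = 3 + a^{2} + 2 a$ ($l{\left(a \right)} = 3 + \left(\left(a^{2} + 1 a\right) + a\right) = 3 + \left(\left(a^{2} + a\right) + a\right) = 3 + \left(\left(a + a^{2}\right) + a\right) = 3 + \left(a^{2} + 2 a\right) = 3 + a^{2} + 2 a$)
$C{\left(M,G \right)} = \frac{3 + M + G^{2} + 2 G}{-157 + G}$ ($C{\left(M,G \right)} = \frac{M + \left(3 + G^{2} + 2 G\right)}{G - 157} = \frac{3 + M + G^{2} + 2 G}{-157 + G}$)
$\sqrt{C{\left(-142,F{\left(1 \right)} \right)} + \frac{-24697 - 17357}{822 - 16395}} = \sqrt{\frac{3 - 142 + \left(-9\right)^{2} + 2 \left(-9\right)}{-157 - 9} + \frac{-24697 - 17357}{822 - 16395}} = \sqrt{\frac{3 - 142 + 81 - 18}{-166} - \frac{42054}{-15573}} = \sqrt{\left(- \frac{1}{166}\right) \left(-76\right) - - \frac{14018}{5191}} = \sqrt{\frac{38}{83} + \frac{14018}{5191}} = \sqrt{\frac{1360752}{430853}} = \frac{4 \sqrt{36642755091}}{430853}$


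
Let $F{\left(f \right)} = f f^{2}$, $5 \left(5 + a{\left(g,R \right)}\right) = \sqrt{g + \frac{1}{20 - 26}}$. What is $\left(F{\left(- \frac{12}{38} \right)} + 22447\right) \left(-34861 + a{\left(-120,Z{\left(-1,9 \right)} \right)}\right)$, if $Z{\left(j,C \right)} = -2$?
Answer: $- \frac{5368100351562}{6859} + \frac{153963757 i \sqrt{4326}}{205770} \approx -7.8264 \cdot 10^{8} + 49213.0 i$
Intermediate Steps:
$a{\left(g,R \right)} = -5 + \frac{\sqrt{- \frac{1}{6} + g}}{5}$ ($a{\left(g,R \right)} = -5 + \frac{\sqrt{g + \frac{1}{20 - 26}}}{5} = -5 + \frac{\sqrt{g + \frac{1}{-6}}}{5} = -5 + \frac{\sqrt{g - \frac{1}{6}}}{5} = -5 + \frac{\sqrt{- \frac{1}{6} + g}}{5}$)
$F{\left(f \right)} = f^{3}$
$\left(F{\left(- \frac{12}{38} \right)} + 22447\right) \left(-34861 + a{\left(-120,Z{\left(-1,9 \right)} \right)}\right) = \left(\left(- \frac{12}{38}\right)^{3} + 22447\right) \left(-34861 - \left(5 - \frac{\sqrt{-6 + 36 \left(-120\right)}}{30}\right)\right) = \left(\left(\left(-12\right) \frac{1}{38}\right)^{3} + 22447\right) \left(-34861 - \left(5 - \frac{\sqrt{-6 - 4320}}{30}\right)\right) = \left(\left(- \frac{6}{19}\right)^{3} + 22447\right) \left(-34861 - \left(5 - \frac{\sqrt{-4326}}{30}\right)\right) = \left(- \frac{216}{6859} + 22447\right) \left(-34861 - \left(5 - \frac{i \sqrt{4326}}{30}\right)\right) = \frac{153963757 \left(-34861 - \left(5 - \frac{i \sqrt{4326}}{30}\right)\right)}{6859} = \frac{153963757 \left(-34866 + \frac{i \sqrt{4326}}{30}\right)}{6859} = - \frac{5368100351562}{6859} + \frac{153963757 i \sqrt{4326}}{205770}$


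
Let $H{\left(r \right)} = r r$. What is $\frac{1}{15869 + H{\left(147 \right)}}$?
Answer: $\frac{1}{37478} \approx 2.6682 \cdot 10^{-5}$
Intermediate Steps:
$H{\left(r \right)} = r^{2}$
$\frac{1}{15869 + H{\left(147 \right)}} = \frac{1}{15869 + 147^{2}} = \frac{1}{15869 + 21609} = \frac{1}{37478}$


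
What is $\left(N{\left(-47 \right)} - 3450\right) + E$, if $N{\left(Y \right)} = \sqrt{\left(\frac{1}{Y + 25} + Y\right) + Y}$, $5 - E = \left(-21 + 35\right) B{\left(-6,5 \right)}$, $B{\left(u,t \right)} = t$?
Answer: $-3515 + \frac{i \sqrt{45518}}{22} \approx -3515.0 + 9.6977 i$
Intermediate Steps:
$E = -65$ ($E = 5 - \left(-21 + 35\right) 5 = 5 - 14 \cdot 5 = 5 - 70 = -65$)
$N{\left(Y \right)} = \sqrt{\frac{1}{25 + Y} + 2 Y}$ ($N{\left(Y \right)} = \sqrt{\left(\frac{1}{25 + Y} + Y\right) + Y} = \sqrt{\left(Y + \frac{1}{25 + Y}\right) + Y} = \sqrt{\frac{1}{25 + Y} + 2 Y}$)
$\left(N{\left(-47 \right)} - 3450\right) + E = \left(\sqrt{\frac{1 + 2 \left(-47\right) \left(25 - 47\right)}{25 - 47}} - 3450\right) - 65 = \left(\sqrt{\frac{1 + 2 \left(-47\right) \left(-22\right)}{-22}} - 3450\right) - 65 = \left(\sqrt{- \frac{1 + 2068}{22}} - 3450\right) - 65 = \left(\sqrt{\left(- \frac{1}{22}\right) 2069} - 3450\right) - 65 = \left(\sqrt{- \frac{2069}{22}} - 3450\right) - 65 = \left(\frac{i \sqrt{45518}}{22} - 3450\right) - 65 = \left(-3450 + \frac{i \sqrt{45518}}{22}\right) - 65 = -3515 + \frac{i \sqrt{45518}}{22}$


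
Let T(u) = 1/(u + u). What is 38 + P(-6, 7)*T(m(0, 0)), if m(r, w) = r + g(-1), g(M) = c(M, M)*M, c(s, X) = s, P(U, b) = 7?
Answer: 83/2 ≈ 41.500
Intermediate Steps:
g(M) = M² (g(M) = M*M = M²)
m(r, w) = 1 + r (m(r, w) = r + (-1)² = r + 1 = 1 + r)
T(u) = 1/(2*u)
38 + P(-6, 7)*T(m(0, 0)) = 38 + 7*(1/(2*(1 + 0))) = 38 + 7*((½)/1) = 38 + 7*((½)*1) = 38 + 7*(½) = 38 + 7/2 = 83/2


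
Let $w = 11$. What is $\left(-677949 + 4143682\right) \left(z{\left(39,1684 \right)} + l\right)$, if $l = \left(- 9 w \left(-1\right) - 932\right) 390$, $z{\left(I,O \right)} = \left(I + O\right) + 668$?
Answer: $-1117626112107$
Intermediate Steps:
$z{\left(I,O \right)} = 668 + I + O$
$l = -324870$ ($l = \left(\left(-9\right) 11 \left(-1\right) - 932\right) 390 = \left(\left(-99\right) \left(-1\right) - 932\right) 390 = \left(99 - 932\right) 390 = \left(-833\right) 390 = -324870$)
$\left(-677949 + 4143682\right) \left(z{\left(39,1684 \right)} + l\right) = \left(-677949 + 4143682\right) \left(\left(668 + 39 + 1684\right) - 324870\right) = 3465733 \left(2391 - 324870\right) = 3465733 \left(-322479\right) = -1117626112107$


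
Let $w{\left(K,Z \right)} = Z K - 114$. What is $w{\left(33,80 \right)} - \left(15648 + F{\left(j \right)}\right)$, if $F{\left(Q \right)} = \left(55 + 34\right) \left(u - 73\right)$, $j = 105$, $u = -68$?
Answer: $-573$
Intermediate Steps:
$w{\left(K,Z \right)} = -114 + K Z$ ($w{\left(K,Z \right)} = K Z - 114 = -114 + K Z$)
$F{\left(Q \right)} = -12549$ ($F{\left(Q \right)} = \left(55 + 34\right) \left(-68 - 73\right) = 89 \left(-141\right) = -12549$)
$w{\left(33,80 \right)} - \left(15648 + F{\left(j \right)}\right) = \left(-114 + 33 \cdot 80\right) - 3099 = \left(-114 + 2640\right) + \left(-15648 + 12549\right) = 2526 - 3099 = -573$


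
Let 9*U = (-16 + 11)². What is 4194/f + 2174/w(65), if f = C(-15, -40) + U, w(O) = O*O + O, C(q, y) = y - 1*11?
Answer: -40246706/465465 ≈ -86.466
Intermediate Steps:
C(q, y) = -11 + y (C(q, y) = y - 11 = -11 + y)
w(O) = O + O² (w(O) = O² + O = O + O²)
U = 25/9 (U = (-16 + 11)²/9 = (⅑)*(-5)² = (⅑)*25 = 25/9 ≈ 2.7778)
f = -434/9 (f = (-11 - 40) + 25/9 = -51 + 25/9 = -434/9 ≈ -48.222)
4194/f + 2174/w(65) = 4194/(-434/9) + 2174/((65*(1 + 65))) = 4194*(-9/434) + 2174/((65*66)) = -18873/217 + 2174/4290 = -18873/217 + 2174*(1/4290) = -18873/217 + 1087/2145 = -40246706/465465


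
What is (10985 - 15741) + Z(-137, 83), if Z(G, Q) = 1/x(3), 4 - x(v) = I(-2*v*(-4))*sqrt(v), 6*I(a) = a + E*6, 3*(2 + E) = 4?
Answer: -61831/13 - 5*sqrt(3)/26 ≈ -4756.6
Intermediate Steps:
E = -2/3 (E = -2 + (1/3)*4 = -2 + 4/3 = -2/3 ≈ -0.66667)
I(a) = -2/3 + a/6 (I(a) = (a - 2/3*6)/6 = (a - 4)/6 = (-4 + a)/6 = -2/3 + a/6)
x(v) = 4 - sqrt(v)*(-2/3 + 4*v/3) (x(v) = 4 - (-2/3 + (-2*v*(-4))/6)*sqrt(v) = 4 - (-2/3 + (8*v)/6)*sqrt(v) = 4 - (-2/3 + 4*v/3)*sqrt(v) = 4 - sqrt(v)*(-2/3 + 4*v/3))
Z(G, Q) = 1/(4 - 10*sqrt(3)/3) (Z(G, Q) = 1/(4 + 2*sqrt(3)*(1 - 2*3)/3) = 1/(4 + 2*sqrt(3)*(1 - 6)/3) = 1/(4 + (2/3)*sqrt(3)*(-5)) = 1/(4 - 10*sqrt(3)/3))
(10985 - 15741) + Z(-137, 83) = (10985 - 15741) + (-3/13 - 5*sqrt(3)/26) = -4756 + (-3/13 - 5*sqrt(3)/26) = -61831/13 - 5*sqrt(3)/26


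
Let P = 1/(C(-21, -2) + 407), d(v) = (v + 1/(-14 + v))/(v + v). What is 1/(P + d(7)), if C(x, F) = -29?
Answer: 2646/1303 ≈ 2.0307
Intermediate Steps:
d(v) = (v + 1/(-14 + v))/(2*v) (d(v) = (v + 1/(-14 + v))/((2*v)) = (v + 1/(-14 + v))*(1/(2*v)) = (v + 1/(-14 + v))/(2*v))
P = 1/378 (P = 1/(-29 + 407) = 1/378 ≈ 0.0026455)
1/(P + d(7)) = 1/(1/378 + (½)*(1 + 7² - 14*7)/(7*(-14 + 7))) = 1/(1/378 + (½)*(⅐)*(1 + 49 - 98)/(-7)) = 1/(1/378 + (½)*(⅐)*(-⅐)*(-48)) = 1/(1/378 + 24/49) = 1/(1303/2646) = 2646/1303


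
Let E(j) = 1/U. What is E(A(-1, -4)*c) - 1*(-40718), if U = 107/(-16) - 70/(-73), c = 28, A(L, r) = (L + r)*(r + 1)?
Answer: 272442970/6691 ≈ 40718.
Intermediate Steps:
A(L, r) = (1 + r)*(L + r) (A(L, r) = (L + r)*(1 + r) = (1 + r)*(L + r))
U = -6691/1168 (U = 107*(-1/16) - 70*(-1/73) = -107/16 + 70/73 = -6691/1168 ≈ -5.7286)
E(j) = -1168/6691 (E(j) = 1/(-6691/1168) = -1168/6691)
E(A(-1, -4)*c) - 1*(-40718) = -1168/6691 - 1*(-40718) = -1168/6691 + 40718 = 272442970/6691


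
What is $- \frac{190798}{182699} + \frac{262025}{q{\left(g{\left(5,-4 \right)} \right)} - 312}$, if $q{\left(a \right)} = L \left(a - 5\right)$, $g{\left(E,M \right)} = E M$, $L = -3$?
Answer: $- \frac{47916924601}{43299663} \approx -1106.6$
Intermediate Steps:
$q{\left(a \right)} = 15 - 3 a$ ($q{\left(a \right)} = - 3 \left(a - 5\right) = - 3 \left(-5 + a\right) = 15 - 3 a$)
$- \frac{190798}{182699} + \frac{262025}{q{\left(g{\left(5,-4 \right)} \right)} - 312} = - \frac{190798}{182699} + \frac{262025}{\left(15 - 3 \cdot 5 \left(-4\right)\right) - 312} = \left(-190798\right) \frac{1}{182699} + \frac{262025}{\left(15 - -60\right) - 312} = - \frac{190798}{182699} + \frac{262025}{\left(15 + 60\right) - 312} = - \frac{190798}{182699} + \frac{262025}{75 - 312} = - \frac{190798}{182699} + \frac{262025}{-237} = - \frac{190798}{182699} + 262025 \left(- \frac{1}{237}\right) = - \frac{190798}{182699} - \frac{262025}{237} = - \frac{47916924601}{43299663}$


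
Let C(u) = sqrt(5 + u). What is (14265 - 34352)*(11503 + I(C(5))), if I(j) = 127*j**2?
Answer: -256571251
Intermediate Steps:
(14265 - 34352)*(11503 + I(C(5))) = (14265 - 34352)*(11503 + 127*(sqrt(5 + 5))**2) = -20087*(11503 + 127*(sqrt(10))**2) = -20087*(11503 + 127*10) = -20087*(11503 + 1270) = -20087*12773 = -256571251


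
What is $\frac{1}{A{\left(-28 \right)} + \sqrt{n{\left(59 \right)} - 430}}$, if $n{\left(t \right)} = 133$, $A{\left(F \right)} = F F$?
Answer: $\frac{784}{614953} - \frac{3 i \sqrt{33}}{614953} \approx 0.0012749 - 2.8024 \cdot 10^{-5} i$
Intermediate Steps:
$A{\left(F \right)} = F^{2}$
$\frac{1}{A{\left(-28 \right)} + \sqrt{n{\left(59 \right)} - 430}} = \frac{1}{\left(-28\right)^{2} + \sqrt{133 - 430}} = \frac{1}{784 + \sqrt{-297}} = \frac{1}{784 + 3 i \sqrt{33}}$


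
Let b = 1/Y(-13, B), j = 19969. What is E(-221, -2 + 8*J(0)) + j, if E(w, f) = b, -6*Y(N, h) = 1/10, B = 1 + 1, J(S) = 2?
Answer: 19909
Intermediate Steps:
B = 2
Y(N, h) = -1/60 (Y(N, h) = -1/6/10 = -1/6*1/10 = -1/60)
b = -60 (b = 1/(-1/60) = -60)
E(w, f) = -60
E(-221, -2 + 8*J(0)) + j = -60 + 19969 = 19909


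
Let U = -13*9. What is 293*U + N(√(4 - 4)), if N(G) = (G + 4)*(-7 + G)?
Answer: -34309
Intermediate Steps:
N(G) = (-7 + G)*(4 + G) (N(G) = (4 + G)*(-7 + G) = (-7 + G)*(4 + G))
U = -117
293*U + N(√(4 - 4)) = 293*(-117) + (-28 + (√(4 - 4))² - 3*√(4 - 4)) = -34281 + (-28 + (√0)² - 3*√0) = -34281 + (-28 + 0² - 3*0) = -34281 + (-28 + 0 + 0) = -34281 - 28 = -34309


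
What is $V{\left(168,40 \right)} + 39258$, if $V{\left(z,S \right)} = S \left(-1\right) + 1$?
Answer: $39219$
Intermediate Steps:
$V{\left(z,S \right)} = 1 - S$ ($V{\left(z,S \right)} = - S + 1 = 1 - S$)
$V{\left(168,40 \right)} + 39258 = \left(1 - 40\right) + 39258 = -39 + 39258 = 39219$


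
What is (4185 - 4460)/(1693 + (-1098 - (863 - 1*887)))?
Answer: -275/619 ≈ -0.44426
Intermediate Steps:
(4185 - 4460)/(1693 + (-1098 - (863 - 1*887))) = -275/(1693 + (-1098 - (863 - 887))) = -275/(1693 + (-1098 - 1*(-24))) = -275/(1693 + (-1098 + 24)) = -275/(1693 - 1074) = -275/619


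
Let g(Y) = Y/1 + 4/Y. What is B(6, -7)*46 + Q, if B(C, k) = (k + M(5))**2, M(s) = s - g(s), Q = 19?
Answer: 70441/25 ≈ 2817.6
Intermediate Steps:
g(Y) = Y + 4/Y (g(Y) = Y*1 + 4/Y = Y + 4/Y)
M(s) = -4/s (M(s) = s - (s + 4/s) = s + (-s - 4/s) = -4/s)
B(C, k) = (-4/5 + k)**2 (B(C, k) = (k - 4/5)**2 = (-4/5 + k)**2)
B(6, -7)*46 + Q = ((-4 + 5*(-7))**2/25)*46 + 19 = ((-4 - 35)**2/25)*46 + 19 = ((1/25)*(-39)**2)*46 + 19 = ((1/25)*1521)*46 + 19 = (1521/25)*46 + 19 = 69966/25 + 19 = 70441/25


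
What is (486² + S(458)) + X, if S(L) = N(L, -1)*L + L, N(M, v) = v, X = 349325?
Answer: 585521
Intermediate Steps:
S(L) = 0 (S(L) = -L + L = 0)
(486² + S(458)) + X = (486² + 0) + 349325 = (236196 + 0) + 349325 = 236196 + 349325 = 585521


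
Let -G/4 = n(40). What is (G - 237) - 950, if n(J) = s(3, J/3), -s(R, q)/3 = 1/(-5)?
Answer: -5947/5 ≈ -1189.4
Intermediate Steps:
s(R, q) = ⅗ (s(R, q) = -3/(-5) = -3*(-⅕) = ⅗)
n(J) = ⅗
G = -12/5 (G = -4*⅗ = -12/5 ≈ -2.4000)
(G - 237) - 950 = (-12/5 - 237) - 950 = -1197/5 - 950 = -5947/5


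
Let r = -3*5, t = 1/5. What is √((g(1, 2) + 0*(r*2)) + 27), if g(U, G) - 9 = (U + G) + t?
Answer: 14*√5/5 ≈ 6.2610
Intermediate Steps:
t = ⅕ ≈ 0.20000
r = -15
g(U, G) = 46/5 + G + U (g(U, G) = 9 + ((U + G) + ⅕) = 9 + ((G + U) + ⅕) = 9 + (⅕ + G + U) = 46/5 + G + U)
√((g(1, 2) + 0*(r*2)) + 27) = √(((46/5 + 2 + 1) + 0*(-15*2)) + 27) = √((61/5 + 0*(-30)) + 27) = √((61/5 + 0) + 27) = √(61/5 + 27) = √(196/5) = 14*√5/5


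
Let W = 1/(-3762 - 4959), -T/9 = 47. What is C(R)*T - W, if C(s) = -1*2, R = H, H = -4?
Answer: 7377967/8721 ≈ 846.00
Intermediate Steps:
T = -423 (T = -9*47 = -423)
R = -4
C(s) = -2
W = -1/8721 (W = 1/(-8721) = -1/8721 ≈ -0.00011467)
C(R)*T - W = -2*(-423) - 1*(-1/8721) = 846 + 1/8721 = 7377967/8721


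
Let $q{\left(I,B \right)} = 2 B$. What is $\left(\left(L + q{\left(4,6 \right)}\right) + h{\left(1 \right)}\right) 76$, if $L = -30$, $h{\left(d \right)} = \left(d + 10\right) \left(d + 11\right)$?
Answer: $8664$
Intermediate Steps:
$h{\left(d \right)} = \left(10 + d\right) \left(11 + d\right)$
$\left(\left(L + q{\left(4,6 \right)}\right) + h{\left(1 \right)}\right) 76 = \left(\left(-30 + 2 \cdot 6\right) + \left(110 + 1^{2} + 21 \cdot 1\right)\right) 76 = \left(\left(-30 + 12\right) + \left(110 + 1 + 21\right)\right) 76 = \left(-18 + 132\right) 76 = 114 \cdot 76 = 8664$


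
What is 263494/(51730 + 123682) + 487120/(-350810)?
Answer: 349481835/3076814186 ≈ 0.11359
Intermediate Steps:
263494/(51730 + 123682) + 487120/(-350810) = 263494/175412 + 487120*(-1/350810) = 263494*(1/175412) - 48712/35081 = 131747/87706 - 48712/35081 = 349481835/3076814186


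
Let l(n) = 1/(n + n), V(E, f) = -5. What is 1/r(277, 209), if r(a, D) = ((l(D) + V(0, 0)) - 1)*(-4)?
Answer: 209/5014 ≈ 0.041683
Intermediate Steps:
l(n) = 1/(2*n)
r(a, D) = 24 - 2/D (r(a, D) = ((1/(2*D) - 5) - 1)*(-4) = ((-5 + 1/(2*D)) - 1)*(-4) = (-6 + 1/(2*D))*(-4) = 24 - 2/D)
1/r(277, 209) = 1/(24 - 2/209) = 1/(5014/209) = 209/5014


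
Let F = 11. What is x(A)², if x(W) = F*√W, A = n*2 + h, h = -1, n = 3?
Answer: 605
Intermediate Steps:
A = 5 (A = 3*2 - 1 = 6 - 1 = 5)
x(W) = 11*√W
x(A)² = (11*√5)² = 605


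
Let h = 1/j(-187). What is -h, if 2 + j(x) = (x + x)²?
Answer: -1/139874 ≈ -7.1493e-6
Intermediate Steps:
j(x) = -2 + 4*x² (j(x) = -2 + (x + x)² = -2 + (2*x)² = -2 + 4*x²)
h = 1/139874 (h = 1/(-2 + 4*(-187)²) = 1/(-2 + 4*34969) = 1/(-2 + 139876) = 1/139874 ≈ 7.1493e-6)
-h = -1*1/139874 = -1/139874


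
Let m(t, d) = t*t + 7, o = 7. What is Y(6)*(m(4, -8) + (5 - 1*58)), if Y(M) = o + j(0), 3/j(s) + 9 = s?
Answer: -200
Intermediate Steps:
j(s) = 3/(-9 + s)
m(t, d) = 7 + t**2 (m(t, d) = t**2 + 7 = 7 + t**2)
Y(M) = 20/3 (Y(M) = 7 + 3/(-9 + 0) = 7 + 3/(-9) = 7 + 3*(-1/9) = 7 - 1/3 = 20/3)
Y(6)*(m(4, -8) + (5 - 1*58)) = 20*((7 + 4**2) + (5 - 1*58))/3 = 20*((7 + 16) + (5 - 58))/3 = 20*(23 - 53)/3 = (20/3)*(-30) = -200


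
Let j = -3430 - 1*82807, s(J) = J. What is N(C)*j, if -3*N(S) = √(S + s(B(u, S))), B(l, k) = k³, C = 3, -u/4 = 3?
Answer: 86237*√30/3 ≈ 1.5745e+5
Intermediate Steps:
u = -12 (u = -4*3 = -12)
j = -86237 (j = -3430 - 82807 = -86237)
N(S) = -√(S + S³)/3
N(C)*j = -√(3 + 3³)/3*(-86237) = -√(3 + 27)/3*(-86237) = -√30/3*(-86237) = 86237*√30/3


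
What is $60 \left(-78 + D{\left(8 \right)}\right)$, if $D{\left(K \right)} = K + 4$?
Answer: $-3960$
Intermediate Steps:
$D{\left(K \right)} = 4 + K$
$60 \left(-78 + D{\left(8 \right)}\right) = 60 \left(-78 + \left(4 + 8\right)\right) = 60 \left(-78 + 12\right) = 60 \left(-66\right) = -3960$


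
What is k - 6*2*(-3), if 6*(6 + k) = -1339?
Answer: -1159/6 ≈ -193.17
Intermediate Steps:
k = -1375/6 (k = -6 + (⅙)*(-1339) = -6 - 1339/6 = -1375/6 ≈ -229.17)
k - 6*2*(-3) = -1375/6 - 6*2*(-3) = -1375/6 - 12*(-3) = -1375/6 + 36 = -1159/6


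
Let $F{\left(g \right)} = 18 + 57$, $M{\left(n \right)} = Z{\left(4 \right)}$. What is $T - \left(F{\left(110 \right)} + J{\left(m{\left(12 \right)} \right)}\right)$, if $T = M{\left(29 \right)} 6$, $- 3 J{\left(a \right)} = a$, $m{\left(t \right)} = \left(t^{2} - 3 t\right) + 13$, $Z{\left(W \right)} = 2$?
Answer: $- \frac{68}{3} \approx -22.667$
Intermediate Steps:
$M{\left(n \right)} = 2$
$F{\left(g \right)} = 75$
$m{\left(t \right)} = 13 + t^{2} - 3 t$
$J{\left(a \right)} = - \frac{a}{3}$
$T = 12$ ($T = 2 \cdot 6 = 12$)
$T - \left(F{\left(110 \right)} + J{\left(m{\left(12 \right)} \right)}\right) = 12 - \left(75 - \frac{13 + 12^{2} - 36}{3}\right) = 12 - \left(75 - \frac{13 + 144 - 36}{3}\right) = 12 - \left(75 - \frac{121}{3}\right) = 12 - \frac{104}{3} = - \frac{68}{3}$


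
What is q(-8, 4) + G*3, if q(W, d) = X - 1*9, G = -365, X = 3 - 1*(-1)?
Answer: -1100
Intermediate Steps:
X = 4 (X = 3 + 1 = 4)
q(W, d) = -5 (q(W, d) = 4 - 1*9 = 4 - 9 = -5)
q(-8, 4) + G*3 = -5 - 365*3 = -5 - 1095 = -1100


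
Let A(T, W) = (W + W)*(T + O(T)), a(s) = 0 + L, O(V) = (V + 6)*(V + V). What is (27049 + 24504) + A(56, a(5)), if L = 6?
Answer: 135553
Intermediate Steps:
O(V) = 2*V*(6 + V) (O(V) = (6 + V)*(2*V) = 2*V*(6 + V))
a(s) = 6 (a(s) = 0 + 6 = 6)
A(T, W) = 2*W*(T + 2*T*(6 + T)) (A(T, W) = (W + W)*(T + 2*T*(6 + T)) = (2*W)*(T + 2*T*(6 + T)) = 2*W*(T + 2*T*(6 + T)))
(27049 + 24504) + A(56, a(5)) = (27049 + 24504) + 2*56*6*(13 + 2*56) = 51553 + 2*56*6*(13 + 112) = 51553 + 2*56*6*125 = 51553 + 84000 = 135553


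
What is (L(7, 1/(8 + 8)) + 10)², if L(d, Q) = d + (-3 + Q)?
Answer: 50625/256 ≈ 197.75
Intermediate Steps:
L(d, Q) = -3 + Q + d
(L(7, 1/(8 + 8)) + 10)² = ((-3 + 1/(8 + 8) + 7) + 10)² = ((-3 + 1/16 + 7) + 10)² = (65/16 + 10)² = (225/16)² = 50625/256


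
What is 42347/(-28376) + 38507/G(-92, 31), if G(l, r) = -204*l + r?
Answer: 296593379/533440424 ≈ 0.55600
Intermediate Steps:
G(l, r) = r - 204*l
42347/(-28376) + 38507/G(-92, 31) = 42347/(-28376) + 38507/(31 - 204*(-92)) = 42347*(-1/28376) + 38507/(31 + 18768) = -42347/28376 + 38507/18799 = 296593379/533440424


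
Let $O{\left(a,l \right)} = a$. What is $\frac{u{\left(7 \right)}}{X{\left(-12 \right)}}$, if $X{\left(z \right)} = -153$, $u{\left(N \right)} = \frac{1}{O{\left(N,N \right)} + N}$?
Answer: $- \frac{1}{2142} \approx -0.00046685$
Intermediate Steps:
$u{\left(N \right)} = \frac{1}{2 N}$ ($u{\left(N \right)} = \frac{1}{N + N} = \frac{1}{2 N}$)
$\frac{u{\left(7 \right)}}{X{\left(-12 \right)}} = \frac{\frac{1}{2} \cdot \frac{1}{7}}{-153} = \frac{1}{2} \cdot \frac{1}{7} \left(- \frac{1}{153}\right) = \frac{1}{14} \left(- \frac{1}{153}\right) = - \frac{1}{2142}$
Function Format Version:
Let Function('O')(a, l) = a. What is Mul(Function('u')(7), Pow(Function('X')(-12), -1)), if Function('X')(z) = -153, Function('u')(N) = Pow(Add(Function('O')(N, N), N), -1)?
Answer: Rational(-1, 2142) ≈ -0.00046685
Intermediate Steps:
Function('u')(N) = Mul(Rational(1, 2), Pow(N, -1)) (Function('u')(N) = Pow(Add(N, N), -1) = Pow(Mul(2, N), -1) = Mul(Rational(1, 2), Pow(N, -1)))
Mul(Function('u')(7), Pow(Function('X')(-12), -1)) = Mul(Mul(Rational(1, 2), Pow(7, -1)), Pow(-153, -1)) = Mul(Mul(Rational(1, 2), Rational(1, 7)), Rational(-1, 153)) = Mul(Rational(1, 14), Rational(-1, 153)) = Rational(-1, 2142)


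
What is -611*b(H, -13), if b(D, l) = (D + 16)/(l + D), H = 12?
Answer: 17108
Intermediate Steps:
b(D, l) = (16 + D)/(D + l)
-611*b(H, -13) = -611*(16 + 12)/(12 - 13) = -611*28/(-1) = -(-611)*28 = -611*(-28) = 17108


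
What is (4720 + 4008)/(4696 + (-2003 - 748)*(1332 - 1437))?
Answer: 8728/293551 ≈ 0.029732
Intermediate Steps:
(4720 + 4008)/(4696 + (-2003 - 748)*(1332 - 1437)) = 8728/(4696 - 2751*(-105)) = 8728/(4696 + 288855) = 8728/293551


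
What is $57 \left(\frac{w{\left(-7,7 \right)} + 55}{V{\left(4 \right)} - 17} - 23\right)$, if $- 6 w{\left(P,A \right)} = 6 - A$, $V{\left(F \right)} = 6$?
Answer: $- \frac{35131}{22} \approx -1596.9$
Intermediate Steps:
$w{\left(P,A \right)} = -1 + \frac{A}{6}$ ($w{\left(P,A \right)} = - \frac{6 - A}{6} = -1 + \frac{A}{6}$)
$57 \left(\frac{w{\left(-7,7 \right)} + 55}{V{\left(4 \right)} - 17} - 23\right) = 57 \left(\frac{\left(-1 + \frac{1}{6} \cdot 7\right) + 55}{6 - 17} - 23\right) = 57 \left(\frac{\left(-1 + \frac{7}{6}\right) + 55}{-11} - 23\right) = 57 \left(\left(\frac{1}{6} + 55\right) \left(- \frac{1}{11}\right) - 23\right) = 57 \left(\frac{331}{6} \left(- \frac{1}{11}\right) - 23\right) = 57 \left(- \frac{331}{66} - 23\right) = 57 \left(- \frac{1849}{66}\right) = - \frac{35131}{22}$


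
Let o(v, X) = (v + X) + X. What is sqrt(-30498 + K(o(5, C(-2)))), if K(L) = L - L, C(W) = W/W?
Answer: I*sqrt(30498) ≈ 174.64*I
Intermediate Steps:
C(W) = 1
o(v, X) = v + 2*X (o(v, X) = (X + v) + X = v + 2*X)
K(L) = 0
sqrt(-30498 + K(o(5, C(-2)))) = sqrt(-30498 + 0) = sqrt(-30498) = I*sqrt(30498)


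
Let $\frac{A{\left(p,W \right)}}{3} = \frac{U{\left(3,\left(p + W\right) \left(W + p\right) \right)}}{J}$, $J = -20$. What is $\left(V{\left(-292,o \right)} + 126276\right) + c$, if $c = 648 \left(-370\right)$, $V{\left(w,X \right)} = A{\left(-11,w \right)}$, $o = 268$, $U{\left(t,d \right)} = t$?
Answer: $- \frac{2269689}{20} \approx -1.1348 \cdot 10^{5}$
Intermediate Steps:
$A{\left(p,W \right)} = - \frac{9}{20}$ ($A{\left(p,W \right)} = 3 \frac{3}{-20} = 3 \cdot 3 \left(- \frac{1}{20}\right) = 3 \left(- \frac{3}{20}\right) = - \frac{9}{20}$)
$V{\left(w,X \right)} = - \frac{9}{20}$
$c = -239760$
$\left(V{\left(-292,o \right)} + 126276\right) + c = \left(- \frac{9}{20} + 126276\right) - 239760 = \frac{2525511}{20} - 239760 = - \frac{2269689}{20}$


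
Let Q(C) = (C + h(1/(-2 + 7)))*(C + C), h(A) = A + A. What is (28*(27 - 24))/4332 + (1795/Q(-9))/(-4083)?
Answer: 18881719/1140847362 ≈ 0.016551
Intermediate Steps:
h(A) = 2*A
Q(C) = 2*C*(2/5 + C) (Q(C) = (C + 2/(-2 + 7))*(C + C) = (C + 2/5)*(2*C) = (2/5 + C)*(2*C) = 2*C*(2/5 + C))
(28*(27 - 24))/4332 + (1795/Q(-9))/(-4083) = (28*(27 - 24))/4332 + (1795/(((2/5)*(-9)*(2 + 5*(-9)))))/(-4083) = (28*3)*(1/4332) + (1795/(((2/5)*(-9)*(2 - 45))))*(-1/4083) = 84*(1/4332) + (1795/(((2/5)*(-9)*(-43))))*(-1/4083) = 7/361 + (1795/(774/5))*(-1/4083) = 7/361 + (1795*(5/774))*(-1/4083) = 7/361 + (8975/774)*(-1/4083) = 7/361 - 8975/3160242 = 18881719/1140847362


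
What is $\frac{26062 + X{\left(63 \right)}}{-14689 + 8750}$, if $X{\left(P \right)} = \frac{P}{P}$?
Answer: $- \frac{26063}{5939} \approx -4.3885$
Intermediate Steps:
$X{\left(P \right)} = 1$
$\frac{26062 + X{\left(63 \right)}}{-14689 + 8750} = \frac{26062 + 1}{-14689 + 8750} = \frac{26063}{-5939} = 26063 \left(- \frac{1}{5939}\right) = - \frac{26063}{5939}$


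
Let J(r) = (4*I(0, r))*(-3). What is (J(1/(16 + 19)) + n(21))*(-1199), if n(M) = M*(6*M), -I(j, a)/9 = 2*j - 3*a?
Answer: -110650914/35 ≈ -3.1615e+6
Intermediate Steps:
I(j, a) = -18*j + 27*a (I(j, a) = -9*(2*j - 3*a) = -9*(-3*a + 2*j) = -18*j + 27*a)
n(M) = 6*M²
J(r) = -324*r (J(r) = (4*(-18*0 + 27*r))*(-3) = (4*(0 + 27*r))*(-3) = (4*(27*r))*(-3) = (108*r)*(-3) = -324*r)
(J(1/(16 + 19)) + n(21))*(-1199) = (-324/(16 + 19) + 6*21²)*(-1199) = (-324/35 + 6*441)*(-1199) = (-324*1/35 + 2646)*(-1199) = (-324/35 + 2646)*(-1199) = (92286/35)*(-1199) = -110650914/35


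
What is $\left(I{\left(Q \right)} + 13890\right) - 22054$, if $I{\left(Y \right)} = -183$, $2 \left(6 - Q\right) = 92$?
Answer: $-8347$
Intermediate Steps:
$Q = -40$ ($Q = 6 - 46 = -40$)
$\left(I{\left(Q \right)} + 13890\right) - 22054 = \left(-183 + 13890\right) - 22054 = 13707 - 22054 = -8347$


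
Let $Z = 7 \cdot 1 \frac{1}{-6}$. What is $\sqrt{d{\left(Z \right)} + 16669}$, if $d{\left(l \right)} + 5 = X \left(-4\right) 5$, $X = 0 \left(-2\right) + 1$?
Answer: $2 \sqrt{4161} \approx 129.01$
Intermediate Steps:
$X = 1$ ($X = 0 + 1 = 1$)
$Z = - \frac{7}{6}$ ($Z = 7 \cdot 1 \left(- \frac{1}{6}\right) = 7 \left(- \frac{1}{6}\right) = - \frac{7}{6} \approx -1.1667$)
$d{\left(l \right)} = -25$ ($d{\left(l \right)} = -5 + 1 \left(-4\right) 5 = -5 - 20 = -25$)
$\sqrt{d{\left(Z \right)} + 16669} = \sqrt{-25 + 16669} = \sqrt{16644} = 2 \sqrt{4161}$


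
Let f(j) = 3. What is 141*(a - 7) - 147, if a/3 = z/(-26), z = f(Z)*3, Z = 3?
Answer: -33291/26 ≈ -1280.4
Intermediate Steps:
z = 9 (z = 3*3 = 9)
a = -27/26 (a = 3*(9/(-26)) = 3*(9*(-1/26)) = 3*(-9/26) = -27/26 ≈ -1.0385)
141*(a - 7) - 147 = 141*(-27/26 - 7) - 147 = 141*(-209/26) - 147 = -29469/26 - 147 = -33291/26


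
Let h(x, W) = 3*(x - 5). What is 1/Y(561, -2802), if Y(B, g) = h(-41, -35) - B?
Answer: -1/699 ≈ -0.0014306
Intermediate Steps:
h(x, W) = -15 + 3*x (h(x, W) = 3*(-5 + x) = -15 + 3*x)
Y(B, g) = -138 - B (Y(B, g) = (-15 + 3*(-41)) - B = (-15 - 123) - B = -138 - B)
1/Y(561, -2802) = 1/(-138 - 1*561) = 1/(-138 - 561) = 1/(-699) = -1/699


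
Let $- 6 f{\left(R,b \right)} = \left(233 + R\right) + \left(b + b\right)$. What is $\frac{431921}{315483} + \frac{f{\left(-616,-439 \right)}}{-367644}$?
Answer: $\frac{45350531461}{33138694872} \approx 1.3685$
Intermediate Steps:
$f{\left(R,b \right)} = - \frac{233}{6} - \frac{b}{3} - \frac{R}{6}$ ($f{\left(R,b \right)} = - \frac{\left(233 + R\right) + \left(b + b\right)}{6} = - \frac{\left(233 + R\right) + 2 b}{6} = - \frac{233 + R + 2 b}{6} = - \frac{233}{6} - \frac{b}{3} - \frac{R}{6}$)
$\frac{431921}{315483} + \frac{f{\left(-616,-439 \right)}}{-367644} = \frac{431921}{315483} + \frac{- \frac{233}{6} - - \frac{439}{3} - - \frac{308}{3}}{-367644} = 431921 \cdot \frac{1}{315483} + \left(- \frac{233}{6} + \frac{439}{3} + \frac{308}{3}\right) \left(- \frac{1}{367644}\right) = \frac{61703}{45069} + \frac{1261}{6} \left(- \frac{1}{367644}\right) = \frac{61703}{45069} - \frac{1261}{2205864} = \frac{45350531461}{33138694872}$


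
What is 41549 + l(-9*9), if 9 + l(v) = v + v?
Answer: 41378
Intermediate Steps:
l(v) = -9 + 2*v (l(v) = -9 + (v + v) = -9 + 2*v)
41549 + l(-9*9) = 41549 + (-9 + 2*(-9*9)) = 41549 + (-9 + 2*(-81)) = 41549 + (-9 - 162) = 41549 - 171 = 41378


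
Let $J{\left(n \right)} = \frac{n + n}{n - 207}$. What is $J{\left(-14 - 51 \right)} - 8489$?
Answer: $- \frac{1154439}{136} \approx -8488.5$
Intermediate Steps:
$J{\left(n \right)} = \frac{2 n}{-207 + n}$
$J{\left(-14 - 51 \right)} - 8489 = \frac{2 \left(-14 - 51\right)}{-207 - 65} - 8489 = 2 \left(-65\right) \frac{1}{-207 - 65} - 8489 = 2 \left(-65\right) \frac{1}{-272} - 8489 = 2 \left(-65\right) \left(- \frac{1}{272}\right) - 8489 = \frac{65}{136} - 8489 = - \frac{1154439}{136}$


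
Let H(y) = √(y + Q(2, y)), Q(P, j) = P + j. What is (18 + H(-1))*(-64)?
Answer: -1152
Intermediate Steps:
H(y) = √(2 + 2*y) (H(y) = √(y + (2 + y)) = √(2 + 2*y))
(18 + H(-1))*(-64) = (18 + √(2 + 2*(-1)))*(-64) = (18 + √(2 - 2))*(-64) = (18 + √0)*(-64) = (18 + 0)*(-64) = 18*(-64) = -1152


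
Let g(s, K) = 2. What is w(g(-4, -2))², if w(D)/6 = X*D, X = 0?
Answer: 0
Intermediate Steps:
w(D) = 0 (w(D) = 6*(0*D) = 6*0 = 0)
w(g(-4, -2))² = 0² = 0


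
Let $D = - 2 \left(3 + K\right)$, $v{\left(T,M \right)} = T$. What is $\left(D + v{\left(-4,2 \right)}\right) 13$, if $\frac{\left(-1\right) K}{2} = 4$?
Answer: $78$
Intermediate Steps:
$K = -8$ ($K = \left(-2\right) 4 = -8$)
$D = 10$ ($D = - 2 \left(3 - 8\right) = \left(-2\right) \left(-5\right) = 10$)
$\left(D + v{\left(-4,2 \right)}\right) 13 = \left(10 - 4\right) 13 = 6 \cdot 13 = 78$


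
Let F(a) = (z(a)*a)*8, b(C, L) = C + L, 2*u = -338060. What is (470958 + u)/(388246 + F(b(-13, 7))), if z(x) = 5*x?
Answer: 13724/17713 ≈ 0.77480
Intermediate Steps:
u = -169030 (u = (½)*(-338060) = -169030)
F(a) = 40*a² (F(a) = ((5*a)*a)*8 = (5*a²)*8 = 40*a²)
(470958 + u)/(388246 + F(b(-13, 7))) = (470958 - 169030)/(388246 + 40*(-13 + 7)²) = 301928/(388246 + 40*(-6)²) = 301928/(388246 + 40*36) = 301928/(388246 + 1440) = 301928/389686 = 301928*(1/389686) = 13724/17713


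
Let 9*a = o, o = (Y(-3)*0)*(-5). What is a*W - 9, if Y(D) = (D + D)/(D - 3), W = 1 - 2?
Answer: -9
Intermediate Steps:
W = -1
Y(D) = 2*D/(-3 + D) (Y(D) = (2*D)/(-3 + D) = 2*D/(-3 + D))
o = 0 (o = ((2*(-3)/(-3 - 3))*0)*(-5) = ((2*(-3)/(-6))*0)*(-5) = ((2*(-3)*(-1/6))*0)*(-5) = (1*0)*(-5) = 0*(-5) = 0)
a = 0 (a = (1/9)*0 = 0)
a*W - 9 = 0*(-1) - 9 = 0 - 9 = -9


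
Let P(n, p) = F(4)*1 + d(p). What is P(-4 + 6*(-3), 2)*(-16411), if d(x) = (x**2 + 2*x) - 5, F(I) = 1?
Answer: -65644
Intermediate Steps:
d(x) = -5 + x**2 + 2*x
P(n, p) = -4 + p**2 + 2*p (P(n, p) = 1*1 + (-5 + p**2 + 2*p) = 1 + (-5 + p**2 + 2*p) = -4 + p**2 + 2*p)
P(-4 + 6*(-3), 2)*(-16411) = (-4 + 2**2 + 2*2)*(-16411) = (-4 + 4 + 4)*(-16411) = 4*(-16411) = -65644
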